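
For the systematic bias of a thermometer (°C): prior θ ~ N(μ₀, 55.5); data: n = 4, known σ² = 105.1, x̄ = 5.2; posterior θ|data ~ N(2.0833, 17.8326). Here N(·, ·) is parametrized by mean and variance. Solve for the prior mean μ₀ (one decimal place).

μ₀ = -4.5

With known observation variance, the Normal–Normal posterior has precision τ_n = τ₀ + n/σ² and mean μ_n = (τ₀μ₀ + (n/σ²)x̄)/τ_n.
Here τ₀ = 1/55.5 = 0.018018 and τ_data = 4/105.1 = 0.038059, so τ_n = 0.056077.
Rearranging for μ₀: μ₀ = (μ_n·τ_n − τ_data·x̄)/τ₀ = (2.0833·0.056077 − 0.038059·5.2) / 0.018018 = -0.081082/0.018018 ≈ -4.5.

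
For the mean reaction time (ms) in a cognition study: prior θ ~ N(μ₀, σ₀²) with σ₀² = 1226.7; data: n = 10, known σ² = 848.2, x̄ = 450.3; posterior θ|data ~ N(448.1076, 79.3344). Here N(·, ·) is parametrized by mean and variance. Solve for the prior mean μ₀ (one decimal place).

μ₀ = 416.4

The posterior mean is a precision-weighted average: μ_n = (τ₀μ₀ + τ_data·x̄)/(τ₀+τ_data), with τ₀=1/σ₀² and τ_data=n/σ².
Here τ₀ = 1/1226.7 = 0.000815 and τ_data = 10/848.2 = 0.011790, so τ_n = 0.012605.
Rearranging for μ₀: μ₀ = (μ_n·τ_n − τ_data·x̄)/τ₀ = (448.1076·0.012605 − 0.011790·450.3) / 0.000815 = 0.339359/0.000815 ≈ 416.4.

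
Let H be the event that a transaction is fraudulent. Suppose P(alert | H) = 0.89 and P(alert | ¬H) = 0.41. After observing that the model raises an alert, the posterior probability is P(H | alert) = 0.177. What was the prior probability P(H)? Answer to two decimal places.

P(H) = 0.09

In odds form, posterior odds = prior odds × likelihood ratio, so prior odds = posterior odds ÷ LR.
Posterior odds = 0.177/(1−0.177) = 0.2151. LR = 0.89/0.41 = 2.1707.
Prior odds = 0.2151/2.1707 = 0.0991, so P(H) = 0.0991/(1+0.0991) ≈ 0.09.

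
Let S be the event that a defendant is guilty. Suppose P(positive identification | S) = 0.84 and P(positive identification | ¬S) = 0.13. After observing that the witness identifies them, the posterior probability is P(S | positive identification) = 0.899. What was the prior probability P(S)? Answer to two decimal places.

In odds form, posterior odds = prior odds × likelihood ratio, so prior odds = posterior odds ÷ LR.
Posterior odds = 0.899/(1−0.899) = 8.9010. LR = 0.84/0.13 = 6.4615.
Prior odds = 8.9010/6.4615 = 1.3775, so P(S) = 1.3775/(1+1.3775) ≈ 0.58.

P(S) = 0.58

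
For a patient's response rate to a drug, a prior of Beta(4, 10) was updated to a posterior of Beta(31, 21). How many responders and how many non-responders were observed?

Under Beta–binomial conjugacy the posterior parameters are (α+s, β+f).
So s = 31 − 4 = 27 and f = 21 − 10 = 11.

27 responders and 11 non-responders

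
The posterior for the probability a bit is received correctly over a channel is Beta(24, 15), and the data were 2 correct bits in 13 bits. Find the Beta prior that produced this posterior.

A Beta(α, β) prior with s successes and f failures in binomial data gives a Beta(α+s, β+f) posterior.
Subtract the data counts: 24−2=22, 15−11=4.

Beta(22, 4)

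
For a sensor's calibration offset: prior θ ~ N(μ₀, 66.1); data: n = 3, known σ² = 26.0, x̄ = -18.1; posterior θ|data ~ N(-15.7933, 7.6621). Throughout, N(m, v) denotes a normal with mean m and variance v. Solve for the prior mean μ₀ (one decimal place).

μ₀ = 1.8

The posterior mean is a precision-weighted average: μ_n = (τ₀μ₀ + τ_data·x̄)/(τ₀+τ_data), with τ₀=1/σ₀² and τ_data=n/σ².
Here τ₀ = 1/66.1 = 0.015129 and τ_data = 3/26.0 = 0.115385, so τ_n = 0.130514.
Rearranging for μ₀: μ₀ = (μ_n·τ_n − τ_data·x̄)/τ₀ = (-15.7933·0.130514 − 0.115385·-18.1) / 0.015129 = 0.027222/0.015129 ≈ 1.8.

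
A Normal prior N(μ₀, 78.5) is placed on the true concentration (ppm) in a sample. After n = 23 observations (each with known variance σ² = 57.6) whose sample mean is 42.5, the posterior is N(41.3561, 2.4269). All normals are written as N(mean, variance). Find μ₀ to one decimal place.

With known observation variance, the Normal–Normal posterior has precision τ_n = τ₀ + n/σ² and mean μ_n = (τ₀μ₀ + (n/σ²)x̄)/τ_n.
Here τ₀ = 1/78.5 = 0.012739 and τ_data = 23/57.6 = 0.399306, so τ_n = 0.412045.
Rearranging for μ₀: μ₀ = (μ_n·τ_n − τ_data·x̄)/τ₀ = (41.3561·0.412045 − 0.399306·42.5) / 0.012739 = 0.070069/0.012739 ≈ 5.5.

μ₀ = 5.5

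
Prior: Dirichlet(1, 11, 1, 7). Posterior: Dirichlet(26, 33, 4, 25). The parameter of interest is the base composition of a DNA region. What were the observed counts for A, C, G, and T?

For a Dirichlet(α) prior with multinomial counts c, the posterior is Dirichlet(α + c) componentwise.
Counts are posterior − prior componentwise: 26−1=25, 33−11=22, 4−1=3, 25−7=18.

counts (25, 22, 3, 18)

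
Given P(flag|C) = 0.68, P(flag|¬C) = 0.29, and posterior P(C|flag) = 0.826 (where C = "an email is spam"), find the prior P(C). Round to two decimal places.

P(C) = 0.67

Bayes' rule in odds form gives O(C|E) = O(C)·[P(E|C)/P(E|¬C)], hence O(C) = O(C|E)/LR.
Posterior odds = 0.826/(1−0.826) = 4.7471. LR = 0.68/0.29 = 2.3448.
Prior odds = 4.7471/2.3448 = 2.0245, so P(C) = 2.0245/(1+2.0245) ≈ 0.67.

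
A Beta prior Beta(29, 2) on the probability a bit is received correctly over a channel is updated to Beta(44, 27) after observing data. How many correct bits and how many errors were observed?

15 correct bits and 25 errors

A Beta(a, b) prior with s successes and f failures in binomial data gives a Beta(a+s, b+f) posterior.
Match parameters: s=44−29=15, f=27−2=25.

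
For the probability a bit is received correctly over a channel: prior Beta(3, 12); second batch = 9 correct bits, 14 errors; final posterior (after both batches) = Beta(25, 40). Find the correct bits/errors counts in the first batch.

13 correct bits and 14 errors

Because Beta–binomial updating is additive in the counts, the combined data contributed (α_post−α_prior, β_post−β_prior) successes and failures.
Total across both batches: 25−3=22 correct bits, 40−12=28 errors.
Subtract the second batch: 22−9=13 correct bits and 28−14=14 errors.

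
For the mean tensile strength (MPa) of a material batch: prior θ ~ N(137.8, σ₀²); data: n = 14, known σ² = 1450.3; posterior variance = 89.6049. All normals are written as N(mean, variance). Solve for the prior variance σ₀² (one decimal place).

σ₀² = 663.6

Posterior precision equals prior precision plus data precision: 1/σ_n² = 1/σ₀² + n/σ².
So 1/σ₀² = 1/89.6049 − 14/1450.3 = 0.011160 − 0.009653 = 0.001507.
Hence σ₀² = 1/0.001507 ≈ 663.6.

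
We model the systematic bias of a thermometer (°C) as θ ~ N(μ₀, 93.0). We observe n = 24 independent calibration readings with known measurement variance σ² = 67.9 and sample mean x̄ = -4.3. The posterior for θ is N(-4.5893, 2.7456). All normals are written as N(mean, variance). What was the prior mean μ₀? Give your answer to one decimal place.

μ₀ = -14.1

With known observation variance, the Normal–Normal posterior has precision τ_n = τ₀ + n/σ² and mean μ_n = (τ₀μ₀ + (n/σ²)x̄)/τ_n.
Here τ₀ = 1/93.0 = 0.010753 and τ_data = 24/67.9 = 0.353461, so τ_n = 0.364214.
Rearranging for μ₀: μ₀ = (μ_n·τ_n − τ_data·x̄)/τ₀ = (-4.5893·0.364214 − 0.353461·-4.3) / 0.010753 = -0.151605/0.010753 ≈ -14.1.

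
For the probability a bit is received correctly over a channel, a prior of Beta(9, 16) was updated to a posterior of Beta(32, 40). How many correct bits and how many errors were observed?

23 correct bits and 24 errors

A Beta(a, b) prior with s successes and f failures in binomial data gives a Beta(a+s, b+f) posterior.
Match parameters: s=32−9=23, f=40−16=24.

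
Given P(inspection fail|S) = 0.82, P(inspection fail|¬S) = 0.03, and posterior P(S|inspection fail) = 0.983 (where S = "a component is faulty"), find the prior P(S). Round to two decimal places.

P(S) = 0.68

In odds form, posterior odds = prior odds × likelihood ratio, so prior odds = posterior odds ÷ LR.
Posterior odds = 0.983/(1−0.983) = 57.8235. LR = 0.82/0.03 = 27.3333.
Prior odds = 57.8235/27.3333 = 2.1155, so P(S) = 2.1155/(1+2.1155) ≈ 0.68.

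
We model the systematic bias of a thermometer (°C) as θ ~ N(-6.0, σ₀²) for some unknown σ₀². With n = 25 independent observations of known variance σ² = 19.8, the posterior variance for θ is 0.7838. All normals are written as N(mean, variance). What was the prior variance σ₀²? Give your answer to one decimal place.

Posterior precision equals prior precision plus data precision: 1/σ_n² = 1/σ₀² + n/σ².
So 1/σ₀² = 1/0.7838 − 25/19.8 = 1.275836 − 1.262626 = 0.013210.
Hence σ₀² = 1/0.013210 ≈ 75.7.

σ₀² = 75.7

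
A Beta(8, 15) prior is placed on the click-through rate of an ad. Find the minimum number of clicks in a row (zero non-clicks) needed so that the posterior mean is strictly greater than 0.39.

k = 2

After k clicks and 0 non-clicks the posterior is Beta(8+k, 15), with mean (8+k)/(8+15+k).
Set (8+k)/(23+k) > 0.39 and solve: k > (0.39·23 − 8)/(1 − 0.39) = 1.590.
The smallest integer exceeding 1.590 is 2.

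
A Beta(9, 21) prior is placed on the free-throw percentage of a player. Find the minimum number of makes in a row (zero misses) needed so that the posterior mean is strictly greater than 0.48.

k = 11

After k makes and 0 misses the posterior is Beta(9+k, 21), with mean (9+k)/(9+21+k).
Set (9+k)/(30+k) > 0.48 and solve: k > (0.48·30 − 9)/(1 − 0.48) = 10.385.
The smallest integer exceeding 10.385 is 11, and checking k=11: (20)/(41) = 0.4878 > 0.48.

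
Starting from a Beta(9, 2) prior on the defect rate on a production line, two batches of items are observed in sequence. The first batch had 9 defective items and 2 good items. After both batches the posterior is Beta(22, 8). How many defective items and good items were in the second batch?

Sequential conjugate updates are equivalent to a single update on the pooled data, so total successes = posterior α − prior α and total failures = posterior β − prior β.
Total across both batches: 22−9=13 defective items, 8−2=6 good items.
Subtract the first batch: 13−9=4 defective items and 6−2=4 good items.

4 defective items and 4 good items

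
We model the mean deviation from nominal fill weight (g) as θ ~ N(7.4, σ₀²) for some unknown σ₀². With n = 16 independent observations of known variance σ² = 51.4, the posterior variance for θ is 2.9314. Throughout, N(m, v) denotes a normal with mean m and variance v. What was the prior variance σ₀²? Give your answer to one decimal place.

σ₀² = 33.5

Posterior precision equals prior precision plus data precision: 1/σ_n² = 1/σ₀² + n/σ².
So 1/σ₀² = 1/2.9314 − 16/51.4 = 0.341134 − 0.311284 = 0.029850.
Hence σ₀² = 1/0.029850 ≈ 33.5.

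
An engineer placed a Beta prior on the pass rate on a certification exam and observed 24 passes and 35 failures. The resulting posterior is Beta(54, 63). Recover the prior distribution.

Beta is conjugate to the binomial likelihood: posterior = Beta(a+s, b+f).
Subtract the data counts: 54−24=30, 63−35=28.

Beta(30, 28)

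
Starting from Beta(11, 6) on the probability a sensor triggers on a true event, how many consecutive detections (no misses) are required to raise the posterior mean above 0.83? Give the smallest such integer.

After k detections and 0 misses the posterior is Beta(11+k, 6), with mean (11+k)/(11+6+k).
Set (11+k)/(17+k) > 0.83 and solve: k > (0.83·17 − 11)/(1 − 0.83) = 18.294.
The smallest integer exceeding 18.294 is 19, and checking k=19: (30)/(36) = 0.8333 > 0.83.

k = 19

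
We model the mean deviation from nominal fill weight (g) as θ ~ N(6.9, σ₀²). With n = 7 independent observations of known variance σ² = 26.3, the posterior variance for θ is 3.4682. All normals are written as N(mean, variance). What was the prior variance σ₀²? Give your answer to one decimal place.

σ₀² = 45.1

For the Normal–Normal model with known σ², precisions add: τ_n = τ₀ + n/σ².
So 1/σ₀² = 1/3.4682 − 7/26.3 = 0.288334 − 0.266160 = 0.022174.
Hence σ₀² = 1/0.022174 ≈ 45.1.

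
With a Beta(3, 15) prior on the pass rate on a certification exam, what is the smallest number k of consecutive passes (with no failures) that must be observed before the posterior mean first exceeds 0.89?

k = 119

After k passes and 0 failures the posterior is Beta(3+k, 15), with mean (3+k)/(3+15+k).
Set (3+k)/(18+k) > 0.89 and solve: k > (0.89·18 − 3)/(1 − 0.89) = 118.364.
The smallest integer exceeding 118.364 is 119.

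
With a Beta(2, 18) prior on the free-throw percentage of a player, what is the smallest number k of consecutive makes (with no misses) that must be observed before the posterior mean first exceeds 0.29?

k = 6

After k makes and 0 misses the posterior is Beta(2+k, 18), with mean (2+k)/(2+18+k).
Set (2+k)/(20+k) > 0.29 and solve: k > (0.29·20 − 2)/(1 − 0.29) = 5.352.
The smallest integer exceeding 5.352 is 6, and checking k=6: (8)/(26) = 0.3077 > 0.29.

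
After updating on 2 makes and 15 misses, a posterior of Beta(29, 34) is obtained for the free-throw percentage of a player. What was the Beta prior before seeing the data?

Beta(27, 19)

Under Beta–binomial conjugacy the posterior parameters are (a+s, b+f).
Subtract the data counts: 29−2=27, 34−15=19.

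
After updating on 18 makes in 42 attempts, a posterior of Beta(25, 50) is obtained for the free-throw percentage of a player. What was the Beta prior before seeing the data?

A Beta(a, b) prior with s successes and f failures in binomial data gives a Beta(a+s, b+f) posterior.
Subtract the data counts: 25−18=7, 50−24=26.

Beta(7, 26)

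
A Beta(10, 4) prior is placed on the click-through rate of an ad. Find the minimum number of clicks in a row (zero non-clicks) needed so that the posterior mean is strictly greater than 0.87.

k = 17

After k clicks and 0 non-clicks the posterior is Beta(10+k, 4), with mean (10+k)/(10+4+k).
Set (10+k)/(14+k) > 0.87 and solve: k > (0.87·14 − 10)/(1 − 0.87) = 16.769.
The smallest integer exceeding 16.769 is 17, and checking k=17: (27)/(31) = 0.8710 > 0.87.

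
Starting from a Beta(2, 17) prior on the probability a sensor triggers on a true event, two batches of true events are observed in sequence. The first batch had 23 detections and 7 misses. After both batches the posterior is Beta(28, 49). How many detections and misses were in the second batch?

Sequential conjugate updates are equivalent to a single update on the pooled data, so total successes = posterior α − prior α and total failures = posterior β − prior β.
Total across both batches: 28−2=26 detections, 49−17=32 misses.
Subtract the first batch: 26−23=3 detections and 32−7=25 misses.

3 detections and 25 misses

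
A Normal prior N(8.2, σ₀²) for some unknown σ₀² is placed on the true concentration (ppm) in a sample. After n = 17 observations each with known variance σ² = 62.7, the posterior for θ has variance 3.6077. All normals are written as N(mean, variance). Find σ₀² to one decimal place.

σ₀² = 165.2

For the Normal–Normal model with known σ², precisions add: τ_n = τ₀ + n/σ².
So 1/σ₀² = 1/3.6077 − 17/62.7 = 0.277185 − 0.271132 = 0.006053.
Hence σ₀² = 1/0.006053 ≈ 165.2.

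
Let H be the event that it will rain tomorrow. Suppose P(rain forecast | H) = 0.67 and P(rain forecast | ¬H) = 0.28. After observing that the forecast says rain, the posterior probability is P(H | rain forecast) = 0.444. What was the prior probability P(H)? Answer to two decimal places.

P(H) = 0.25

Bayes' rule in odds form gives O(H|E) = O(H)·[P(E|H)/P(E|¬H)], hence O(H) = O(H|E)/LR.
Posterior odds = 0.444/(1−0.444) = 0.7986. LR = 0.67/0.28 = 2.3929.
Prior odds = 0.7986/2.3929 = 0.3337, so P(H) = 0.3337/(1+0.3337) ≈ 0.25.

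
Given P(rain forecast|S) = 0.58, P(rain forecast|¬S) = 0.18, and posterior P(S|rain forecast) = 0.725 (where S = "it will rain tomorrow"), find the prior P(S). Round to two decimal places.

Bayes' rule in odds form gives O(S|E) = O(S)·[P(E|S)/P(E|¬S)], hence O(S) = O(S|E)/LR.
Posterior odds = 0.725/(1−0.725) = 2.6364. LR = 0.58/0.18 = 3.2222.
Prior odds = 2.6364/3.2222 = 0.8182, so P(S) = 0.8182/(1+0.8182) ≈ 0.45.

P(S) = 0.45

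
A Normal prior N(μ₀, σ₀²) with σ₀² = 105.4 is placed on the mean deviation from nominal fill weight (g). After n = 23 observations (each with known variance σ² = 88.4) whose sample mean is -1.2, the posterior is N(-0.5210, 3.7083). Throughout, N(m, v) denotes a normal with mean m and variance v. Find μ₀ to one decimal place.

μ₀ = 18.1

With known observation variance, the Normal–Normal posterior has precision τ_n = τ₀ + n/σ² and mean μ_n = (τ₀μ₀ + (n/σ²)x̄)/τ_n.
Here τ₀ = 1/105.4 = 0.009488 and τ_data = 23/88.4 = 0.260181, so τ_n = 0.269669.
Rearranging for μ₀: μ₀ = (μ_n·τ_n − τ_data·x̄)/τ₀ = (-0.5210·0.269669 − 0.260181·-1.2) / 0.009488 = 0.171720/0.009488 ≈ 18.1.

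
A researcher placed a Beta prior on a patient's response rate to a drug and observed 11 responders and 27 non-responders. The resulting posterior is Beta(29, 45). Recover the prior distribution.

Under Beta–binomial conjugacy the posterior parameters are (α+s, β+f).
Subtract the data counts: 29−11=18, 45−27=18.

Beta(18, 18)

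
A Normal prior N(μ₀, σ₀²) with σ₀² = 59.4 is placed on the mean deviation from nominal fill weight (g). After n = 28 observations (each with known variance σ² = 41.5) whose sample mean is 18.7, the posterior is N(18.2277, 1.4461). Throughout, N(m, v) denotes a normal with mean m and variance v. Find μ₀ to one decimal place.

μ₀ = -0.7

With known observation variance, the Normal–Normal posterior has precision τ_n = τ₀ + n/σ² and mean μ_n = (τ₀μ₀ + (n/σ²)x̄)/τ_n.
Here τ₀ = 1/59.4 = 0.016835 and τ_data = 28/41.5 = 0.674699, so τ_n = 0.691534.
Rearranging for μ₀: μ₀ = (μ_n·τ_n − τ_data·x̄)/τ₀ = (18.2277·0.691534 − 0.674699·18.7) / 0.016835 = -0.011797/0.016835 ≈ -0.7.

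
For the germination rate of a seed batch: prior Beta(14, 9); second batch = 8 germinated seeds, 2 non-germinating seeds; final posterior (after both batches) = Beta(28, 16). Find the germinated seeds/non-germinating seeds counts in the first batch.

Because Beta–binomial updating is additive in the counts, the combined data contributed (α_post−α_prior, β_post−β_prior) successes and failures.
Total across both batches: 28−14=14 germinated seeds, 16−9=7 non-germinating seeds.
Subtract the second batch: 14−8=6 germinated seeds and 7−2=5 non-germinating seeds.

6 germinated seeds and 5 non-germinating seeds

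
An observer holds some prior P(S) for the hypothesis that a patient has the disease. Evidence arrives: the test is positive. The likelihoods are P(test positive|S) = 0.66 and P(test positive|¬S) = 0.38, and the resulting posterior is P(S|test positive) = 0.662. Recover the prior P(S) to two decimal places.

In odds form, posterior odds = prior odds × likelihood ratio, so prior odds = posterior odds ÷ LR.
Posterior odds = 0.662/(1−0.662) = 1.9586. LR = 0.66/0.38 = 1.7368.
Prior odds = 1.9586/1.7368 = 1.1277, so P(S) = 1.1277/(1+1.1277) ≈ 0.53.

P(S) = 0.53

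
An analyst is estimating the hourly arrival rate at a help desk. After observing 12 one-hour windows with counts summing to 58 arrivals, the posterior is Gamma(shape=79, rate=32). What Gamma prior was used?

Gamma(shape=21, rate=20)

Gamma–Poisson conjugacy: posterior shape = α + Σxᵢ, posterior rate = β + n.
So α = 79 − 58 = 21 and β = 32 − 12 = 20.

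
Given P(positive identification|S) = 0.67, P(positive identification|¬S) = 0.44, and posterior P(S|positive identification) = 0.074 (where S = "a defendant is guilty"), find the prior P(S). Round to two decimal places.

In odds form, posterior odds = prior odds × likelihood ratio, so prior odds = posterior odds ÷ LR.
Posterior odds = 0.074/(1−0.074) = 0.0799. LR = 0.67/0.44 = 1.5227.
Prior odds = 0.0799/1.5227 = 0.0525, so P(S) = 0.0525/(1+0.0525) ≈ 0.05.

P(S) = 0.05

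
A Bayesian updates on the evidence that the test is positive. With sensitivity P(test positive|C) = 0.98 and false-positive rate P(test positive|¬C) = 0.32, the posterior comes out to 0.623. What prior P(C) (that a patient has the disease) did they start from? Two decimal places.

In odds form, posterior odds = prior odds × likelihood ratio, so prior odds = posterior odds ÷ LR.
Posterior odds = 0.623/(1−0.623) = 1.6525. LR = 0.98/0.32 = 3.0625.
Prior odds = 1.6525/3.0625 = 0.5396, so P(C) = 0.5396/(1+0.5396) ≈ 0.35.

P(C) = 0.35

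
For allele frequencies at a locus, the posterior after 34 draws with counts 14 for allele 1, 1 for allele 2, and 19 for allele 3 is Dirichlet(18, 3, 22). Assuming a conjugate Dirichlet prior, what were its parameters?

For a Dirichlet(α) prior with multinomial counts c, the posterior is Dirichlet(α + c) componentwise.
Subtract each count from the matching posterior parameter: 18−14=4, 3−1=2, 22−19=3.

Dirichlet(4, 2, 3)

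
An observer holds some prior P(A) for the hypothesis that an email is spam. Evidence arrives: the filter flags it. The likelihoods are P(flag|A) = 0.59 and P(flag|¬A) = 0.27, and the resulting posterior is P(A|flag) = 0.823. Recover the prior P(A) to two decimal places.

Bayes' rule in odds form gives O(A|E) = O(A)·[P(E|A)/P(E|¬A)], hence O(A) = O(A|E)/LR.
Posterior odds = 0.823/(1−0.823) = 4.6497. LR = 0.59/0.27 = 2.1852.
Prior odds = 4.6497/2.1852 = 2.1278, so P(A) = 2.1278/(1+2.1278) ≈ 0.68.

P(A) = 0.68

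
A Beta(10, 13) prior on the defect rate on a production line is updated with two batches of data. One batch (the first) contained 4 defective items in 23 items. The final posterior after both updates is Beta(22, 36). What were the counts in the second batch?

Sequential conjugate updates are equivalent to a single update on the pooled data, so total successes = posterior α − prior α and total failures = posterior β − prior β.
Total across both batches: 22−10=12 defective items, 36−13=23 good items.
Subtract the first batch: 12−4=8 defective items and 23−19=4 good items.

8 defective items and 4 good items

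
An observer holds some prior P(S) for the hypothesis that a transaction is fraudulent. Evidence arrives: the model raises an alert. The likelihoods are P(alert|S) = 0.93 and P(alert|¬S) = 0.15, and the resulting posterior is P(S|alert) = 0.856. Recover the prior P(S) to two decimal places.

P(S) = 0.49

Bayes' rule in odds form gives O(S|E) = O(S)·[P(E|S)/P(E|¬S)], hence O(S) = O(S|E)/LR.
Posterior odds = 0.856/(1−0.856) = 5.9444. LR = 0.93/0.15 = 6.2000.
Prior odds = 5.9444/6.2000 = 0.9588, so P(S) = 0.9588/(1+0.9588) ≈ 0.49.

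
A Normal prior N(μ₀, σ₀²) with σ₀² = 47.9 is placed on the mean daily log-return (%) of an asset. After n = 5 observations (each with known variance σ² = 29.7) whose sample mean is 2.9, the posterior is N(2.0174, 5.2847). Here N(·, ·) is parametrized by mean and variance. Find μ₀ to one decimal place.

With known observation variance, the Normal–Normal posterior has precision τ_n = τ₀ + n/σ² and mean μ_n = (τ₀μ₀ + (n/σ²)x̄)/τ_n.
Here τ₀ = 1/47.9 = 0.020877 and τ_data = 5/29.7 = 0.168350, so τ_n = 0.189227.
Rearranging for μ₀: μ₀ = (μ_n·τ_n − τ_data·x̄)/τ₀ = (2.0174·0.189227 − 0.168350·2.9) / 0.020877 = -0.106468/0.020877 ≈ -5.1.

μ₀ = -5.1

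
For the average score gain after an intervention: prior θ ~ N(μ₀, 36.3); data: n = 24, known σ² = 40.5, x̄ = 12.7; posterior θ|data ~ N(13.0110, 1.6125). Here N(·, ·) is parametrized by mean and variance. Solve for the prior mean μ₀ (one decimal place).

μ₀ = 19.7

With known observation variance, the Normal–Normal posterior has precision τ_n = τ₀ + n/σ² and mean μ_n = (τ₀μ₀ + (n/σ²)x̄)/τ_n.
Here τ₀ = 1/36.3 = 0.027548 and τ_data = 24/40.5 = 0.592593, so τ_n = 0.620141.
Rearranging for μ₀: μ₀ = (μ_n·τ_n − τ_data·x̄)/τ₀ = (13.0110·0.620141 − 0.592593·12.7) / 0.027548 = 0.542723/0.027548 ≈ 19.7.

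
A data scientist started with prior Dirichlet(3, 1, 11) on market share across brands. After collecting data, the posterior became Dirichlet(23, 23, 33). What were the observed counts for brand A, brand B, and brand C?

counts (20, 22, 22)

For a Dirichlet(α) prior with multinomial counts c, the posterior is Dirichlet(α + c) componentwise.
Counts are posterior − prior componentwise: 23−3=20, 23−1=22, 33−11=22.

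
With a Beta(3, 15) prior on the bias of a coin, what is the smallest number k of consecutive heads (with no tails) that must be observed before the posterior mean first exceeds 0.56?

k = 17

After k heads and 0 tails the posterior is Beta(3+k, 15), with mean (3+k)/(3+15+k).
Set (3+k)/(18+k) > 0.56 and solve: k > (0.56·18 − 3)/(1 − 0.56) = 16.091.
The smallest integer exceeding 16.091 is 17, and checking k=17: (20)/(35) = 0.5714 > 0.56.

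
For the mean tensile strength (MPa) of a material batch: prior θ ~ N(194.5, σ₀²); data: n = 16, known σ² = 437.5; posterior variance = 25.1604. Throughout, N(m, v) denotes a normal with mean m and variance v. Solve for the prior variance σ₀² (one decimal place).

Posterior precision equals prior precision plus data precision: 1/σ_n² = 1/σ₀² + n/σ².
So 1/σ₀² = 1/25.1604 − 16/437.5 = 0.039745 − 0.036571 = 0.003174.
Hence σ₀² = 1/0.003174 ≈ 315.1.

σ₀² = 315.1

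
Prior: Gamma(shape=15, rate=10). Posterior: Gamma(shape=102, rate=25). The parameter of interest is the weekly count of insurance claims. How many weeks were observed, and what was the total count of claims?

A Gamma(α, β) prior (rate parametrization) on a Poisson rate with n observations summing to S gives posterior Gamma(α+S, β+n).
Matching: Σxᵢ = 102 − 15 = 87 and n = 25 − 10 = 15.

n = 15 weeks with total 87 claims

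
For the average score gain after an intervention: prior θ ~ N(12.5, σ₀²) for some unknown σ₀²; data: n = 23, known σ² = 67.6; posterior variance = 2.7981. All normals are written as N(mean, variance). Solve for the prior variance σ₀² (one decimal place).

For the Normal–Normal model with known σ², precisions add: τ_n = τ₀ + n/σ².
So 1/σ₀² = 1/2.7981 − 23/67.6 = 0.357385 − 0.340237 = 0.017148.
Hence σ₀² = 1/0.017148 ≈ 58.3.

σ₀² = 58.3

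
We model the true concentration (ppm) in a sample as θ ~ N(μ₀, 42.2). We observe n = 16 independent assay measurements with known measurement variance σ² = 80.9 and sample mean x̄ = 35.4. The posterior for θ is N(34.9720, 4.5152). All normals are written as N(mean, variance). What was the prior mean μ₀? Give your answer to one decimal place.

μ₀ = 31.4

With known observation variance, the Normal–Normal posterior has precision τ_n = τ₀ + n/σ² and mean μ_n = (τ₀μ₀ + (n/σ²)x̄)/τ_n.
Here τ₀ = 1/42.2 = 0.023697 and τ_data = 16/80.9 = 0.197775, so τ_n = 0.221472.
Rearranging for μ₀: μ₀ = (μ_n·τ_n − τ_data·x̄)/τ₀ = (34.9720·0.221472 − 0.197775·35.4) / 0.023697 = 0.744084/0.023697 ≈ 31.4.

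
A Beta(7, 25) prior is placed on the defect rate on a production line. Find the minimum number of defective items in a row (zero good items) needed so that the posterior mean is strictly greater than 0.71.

k = 55

After k defective items and 0 good items the posterior is Beta(7+k, 25), with mean (7+k)/(7+25+k).
Set (7+k)/(32+k) > 0.71 and solve: k > (0.71·32 − 7)/(1 − 0.71) = 54.207.
The smallest integer exceeding 54.207 is 55, and checking k=55: (62)/(87) = 0.7126 > 0.71.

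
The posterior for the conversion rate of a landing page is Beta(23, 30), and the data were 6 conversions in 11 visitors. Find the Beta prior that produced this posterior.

A Beta(a, b) prior with s successes and f failures in binomial data gives a Beta(a+s, b+f) posterior.
So a = 23 − 6 = 17 and b = 30 − 5 = 25.

Beta(17, 25)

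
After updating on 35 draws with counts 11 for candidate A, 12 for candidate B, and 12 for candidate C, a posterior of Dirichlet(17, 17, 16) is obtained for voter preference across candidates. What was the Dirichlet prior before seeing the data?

Dirichlet(6, 5, 4)

For a Dirichlet(α) prior with multinomial counts c, the posterior is Dirichlet(α + c) componentwise.
Subtract each count from the matching posterior parameter: 17−11=6, 17−12=5, 16−12=4.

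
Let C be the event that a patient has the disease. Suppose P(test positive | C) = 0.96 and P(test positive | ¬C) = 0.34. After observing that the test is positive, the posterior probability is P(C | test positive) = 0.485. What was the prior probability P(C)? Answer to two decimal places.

In odds form, posterior odds = prior odds × likelihood ratio, so prior odds = posterior odds ÷ LR.
Posterior odds = 0.485/(1−0.485) = 0.9417. LR = 0.96/0.34 = 2.8235.
Prior odds = 0.9417/2.8235 = 0.3335, so P(C) = 0.3335/(1+0.3335) ≈ 0.25.

P(C) = 0.25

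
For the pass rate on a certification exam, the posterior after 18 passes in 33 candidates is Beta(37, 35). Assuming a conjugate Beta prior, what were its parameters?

Beta(19, 20)

Beta is conjugate to the binomial likelihood: posterior = Beta(a+s, b+f).
Subtract the data counts: 37−18=19, 35−15=20.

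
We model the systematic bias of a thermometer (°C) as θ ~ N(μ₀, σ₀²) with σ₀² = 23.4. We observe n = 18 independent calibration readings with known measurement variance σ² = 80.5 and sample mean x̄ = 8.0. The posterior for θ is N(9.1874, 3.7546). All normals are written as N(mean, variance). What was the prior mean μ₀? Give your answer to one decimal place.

μ₀ = 15.4

With known observation variance, the Normal–Normal posterior has precision τ_n = τ₀ + n/σ² and mean μ_n = (τ₀μ₀ + (n/σ²)x̄)/τ_n.
Here τ₀ = 1/23.4 = 0.042735 and τ_data = 18/80.5 = 0.223602, so τ_n = 0.266337.
Rearranging for μ₀: μ₀ = (μ_n·τ_n − τ_data·x̄)/τ₀ = (9.1874·0.266337 − 0.223602·8.0) / 0.042735 = 0.658129/0.042735 ≈ 15.4.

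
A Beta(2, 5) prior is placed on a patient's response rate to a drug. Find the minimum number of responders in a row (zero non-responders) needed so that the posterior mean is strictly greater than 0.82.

k = 21

After k responders and 0 non-responders the posterior is Beta(2+k, 5), with mean (2+k)/(2+5+k).
Set (2+k)/(7+k) > 0.82 and solve: k > (0.82·7 − 2)/(1 − 0.82) = 20.778.
The smallest integer exceeding 20.778 is 21.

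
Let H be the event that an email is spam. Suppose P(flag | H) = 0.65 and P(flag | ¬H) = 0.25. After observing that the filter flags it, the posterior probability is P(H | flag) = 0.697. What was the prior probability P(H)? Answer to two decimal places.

Bayes' rule in odds form gives O(H|E) = O(H)·[P(E|H)/P(E|¬H)], hence O(H) = O(H|E)/LR.
Posterior odds = 0.697/(1−0.697) = 2.3003. LR = 0.65/0.25 = 2.6000.
Prior odds = 2.3003/2.6000 = 0.8847, so P(H) = 0.8847/(1+0.8847) ≈ 0.47.

P(H) = 0.47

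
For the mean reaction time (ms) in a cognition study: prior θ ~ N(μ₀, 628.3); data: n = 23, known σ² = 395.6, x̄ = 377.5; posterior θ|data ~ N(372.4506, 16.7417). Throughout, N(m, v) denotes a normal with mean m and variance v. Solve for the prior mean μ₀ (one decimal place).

The posterior mean is a precision-weighted average: μ_n = (τ₀μ₀ + τ_data·x̄)/(τ₀+τ_data), with τ₀=1/σ₀² and τ_data=n/σ².
Here τ₀ = 1/628.3 = 0.001592 and τ_data = 23/395.6 = 0.058140, so τ_n = 0.059732.
Rearranging for μ₀: μ₀ = (μ_n·τ_n − τ_data·x̄)/τ₀ = (372.4506·0.059732 − 0.058140·377.5) / 0.001592 = 0.299369/0.001592 ≈ 188.0.

μ₀ = 188.0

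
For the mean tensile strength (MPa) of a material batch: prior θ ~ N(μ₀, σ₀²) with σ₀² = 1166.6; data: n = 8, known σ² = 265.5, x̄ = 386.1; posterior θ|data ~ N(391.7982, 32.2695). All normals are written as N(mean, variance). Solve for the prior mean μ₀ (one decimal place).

μ₀ = 592.1

With known observation variance, the Normal–Normal posterior has precision τ_n = τ₀ + n/σ² and mean μ_n = (τ₀μ₀ + (n/σ²)x̄)/τ_n.
Here τ₀ = 1/1166.6 = 0.000857 and τ_data = 8/265.5 = 0.030132, so τ_n = 0.030989.
Rearranging for μ₀: μ₀ = (μ_n·τ_n − τ_data·x̄)/τ₀ = (391.7982·0.030989 − 0.030132·386.1) / 0.000857 = 0.507469/0.000857 ≈ 592.1.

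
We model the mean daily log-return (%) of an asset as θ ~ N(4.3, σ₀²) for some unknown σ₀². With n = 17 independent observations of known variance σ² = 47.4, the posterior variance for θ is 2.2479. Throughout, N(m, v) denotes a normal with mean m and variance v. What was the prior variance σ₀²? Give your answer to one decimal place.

σ₀² = 11.6

For the Normal–Normal model with known σ², precisions add: τ_n = τ₀ + n/σ².
So 1/σ₀² = 1/2.2479 − 17/47.4 = 0.444860 − 0.358650 = 0.086210.
Hence σ₀² = 1/0.086210 ≈ 11.6.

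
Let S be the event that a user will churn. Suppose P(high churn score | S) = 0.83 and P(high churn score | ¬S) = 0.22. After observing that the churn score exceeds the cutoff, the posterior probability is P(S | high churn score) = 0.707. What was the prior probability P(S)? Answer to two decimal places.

P(S) = 0.39

In odds form, posterior odds = prior odds × likelihood ratio, so prior odds = posterior odds ÷ LR.
Posterior odds = 0.707/(1−0.707) = 2.4130. LR = 0.83/0.22 = 3.7727.
Prior odds = 2.4130/3.7727 = 0.6396, so P(S) = 0.6396/(1+0.6396) ≈ 0.39.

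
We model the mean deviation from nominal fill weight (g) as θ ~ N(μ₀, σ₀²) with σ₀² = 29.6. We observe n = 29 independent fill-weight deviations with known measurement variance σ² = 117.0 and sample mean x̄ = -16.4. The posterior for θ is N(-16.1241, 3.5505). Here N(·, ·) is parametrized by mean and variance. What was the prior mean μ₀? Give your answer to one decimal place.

With known observation variance, the Normal–Normal posterior has precision τ_n = τ₀ + n/σ² and mean μ_n = (τ₀μ₀ + (n/σ²)x̄)/τ_n.
Here τ₀ = 1/29.6 = 0.033784 and τ_data = 29/117.0 = 0.247863, so τ_n = 0.281647.
Rearranging for μ₀: μ₀ = (μ_n·τ_n − τ_data·x̄)/τ₀ = (-16.1241·0.281647 − 0.247863·-16.4) / 0.033784 = -0.476351/0.033784 ≈ -14.1.

μ₀ = -14.1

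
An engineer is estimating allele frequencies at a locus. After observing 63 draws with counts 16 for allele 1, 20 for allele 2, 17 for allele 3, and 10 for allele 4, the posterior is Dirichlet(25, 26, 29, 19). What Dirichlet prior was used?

Dirichlet(9, 6, 12, 9)

For a Dirichlet(α) prior with multinomial counts c, the posterior is Dirichlet(α + c) componentwise.
Subtract each count from the matching posterior parameter: 25−16=9, 26−20=6, 29−17=12, 19−10=9.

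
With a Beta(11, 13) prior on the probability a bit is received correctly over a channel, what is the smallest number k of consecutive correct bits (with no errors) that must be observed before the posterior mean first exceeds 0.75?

After k correct bits and 0 errors the posterior is Beta(11+k, 13), with mean (11+k)/(11+13+k).
Set (11+k)/(24+k) > 0.75 and solve: k > (0.75·24 − 11)/(1 − 0.75) = 28.000.
The smallest integer exceeding 28.000 is 29, and checking k=29: (40)/(53) = 0.7547 > 0.75.

k = 29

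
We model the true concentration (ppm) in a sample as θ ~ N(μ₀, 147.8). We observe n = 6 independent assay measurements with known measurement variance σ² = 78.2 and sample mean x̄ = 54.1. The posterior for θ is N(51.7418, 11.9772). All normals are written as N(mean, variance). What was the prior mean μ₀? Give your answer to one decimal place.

μ₀ = 25.0

The posterior mean is a precision-weighted average: μ_n = (τ₀μ₀ + τ_data·x̄)/(τ₀+τ_data), with τ₀=1/σ₀² and τ_data=n/σ².
Here τ₀ = 1/147.8 = 0.006766 and τ_data = 6/78.2 = 0.076726, so τ_n = 0.083492.
Rearranging for μ₀: μ₀ = (μ_n·τ_n − τ_data·x̄)/τ₀ = (51.7418·0.083492 − 0.076726·54.1) / 0.006766 = 0.169150/0.006766 ≈ 25.0.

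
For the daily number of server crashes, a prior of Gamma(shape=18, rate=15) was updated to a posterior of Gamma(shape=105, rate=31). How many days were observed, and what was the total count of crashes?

A Gamma(α, β) prior (rate parametrization) on a Poisson rate with n observations summing to S gives posterior Gamma(α+S, β+n).
Matching: Σxᵢ = 105 − 18 = 87 and n = 31 − 15 = 16.

n = 16 days with total 87 crashes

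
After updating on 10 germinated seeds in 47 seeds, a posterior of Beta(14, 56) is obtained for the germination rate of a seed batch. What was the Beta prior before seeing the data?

Under Beta–binomial conjugacy the posterior parameters are (a+s, b+f).
So a = 14 − 10 = 4 and b = 56 − 37 = 19.

Beta(4, 19)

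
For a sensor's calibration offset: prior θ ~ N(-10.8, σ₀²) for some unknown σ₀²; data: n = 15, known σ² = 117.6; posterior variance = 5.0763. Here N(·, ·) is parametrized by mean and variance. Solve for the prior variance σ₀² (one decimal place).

σ₀² = 14.4

For the Normal–Normal model with known σ², precisions add: τ_n = τ₀ + n/σ².
So 1/σ₀² = 1/5.0763 − 15/117.6 = 0.196994 − 0.127551 = 0.069443.
Hence σ₀² = 1/0.069443 ≈ 14.4.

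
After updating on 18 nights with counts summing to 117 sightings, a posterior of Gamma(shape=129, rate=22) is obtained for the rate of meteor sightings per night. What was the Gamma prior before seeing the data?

Gamma(shape=12, rate=4)

Gamma–Poisson conjugacy: posterior shape = α + Σxᵢ, posterior rate = β + n.
So α = 129 − 117 = 12 and β = 22 − 18 = 4.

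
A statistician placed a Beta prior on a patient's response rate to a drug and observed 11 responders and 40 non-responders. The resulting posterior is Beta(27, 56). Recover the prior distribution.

Under Beta–binomial conjugacy the posterior parameters are (a+s, b+f).
So a = 27 − 11 = 16 and b = 56 − 40 = 16.

Beta(16, 16)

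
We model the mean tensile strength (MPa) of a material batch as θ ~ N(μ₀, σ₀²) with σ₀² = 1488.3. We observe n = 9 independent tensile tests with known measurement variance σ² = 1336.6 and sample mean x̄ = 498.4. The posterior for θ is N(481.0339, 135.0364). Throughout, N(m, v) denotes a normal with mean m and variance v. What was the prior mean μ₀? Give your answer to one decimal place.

μ₀ = 307.0

With known observation variance, the Normal–Normal posterior has precision τ_n = τ₀ + n/σ² and mean μ_n = (τ₀μ₀ + (n/σ²)x̄)/τ_n.
Here τ₀ = 1/1488.3 = 0.000672 and τ_data = 9/1336.6 = 0.006734, so τ_n = 0.007406.
Rearranging for μ₀: μ₀ = (μ_n·τ_n − τ_data·x̄)/τ₀ = (481.0339·0.007406 − 0.006734·498.4) / 0.000672 = 0.206311/0.000672 ≈ 307.0.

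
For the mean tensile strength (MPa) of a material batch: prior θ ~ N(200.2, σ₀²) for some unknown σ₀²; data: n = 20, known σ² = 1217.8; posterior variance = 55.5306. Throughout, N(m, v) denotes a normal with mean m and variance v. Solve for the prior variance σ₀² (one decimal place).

Posterior precision equals prior precision plus data precision: 1/σ_n² = 1/σ₀² + n/σ².
So 1/σ₀² = 1/55.5306 − 20/1217.8 = 0.018008 − 0.016423 = 0.001585.
Hence σ₀² = 1/0.001585 ≈ 630.9.

σ₀² = 630.9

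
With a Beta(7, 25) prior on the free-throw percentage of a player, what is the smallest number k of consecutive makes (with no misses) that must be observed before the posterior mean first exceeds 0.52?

k = 21

After k makes and 0 misses the posterior is Beta(7+k, 25), with mean (7+k)/(7+25+k).
Set (7+k)/(32+k) > 0.52 and solve: k > (0.52·32 − 7)/(1 − 0.52) = 20.083.
The smallest integer exceeding 20.083 is 21, and checking k=21: (28)/(53) = 0.5283 > 0.52.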